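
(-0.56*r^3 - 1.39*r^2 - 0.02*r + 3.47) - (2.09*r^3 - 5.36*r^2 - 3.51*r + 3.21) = -2.65*r^3 + 3.97*r^2 + 3.49*r + 0.26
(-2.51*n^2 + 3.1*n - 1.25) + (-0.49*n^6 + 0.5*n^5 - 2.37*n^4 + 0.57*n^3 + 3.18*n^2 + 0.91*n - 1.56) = -0.49*n^6 + 0.5*n^5 - 2.37*n^4 + 0.57*n^3 + 0.67*n^2 + 4.01*n - 2.81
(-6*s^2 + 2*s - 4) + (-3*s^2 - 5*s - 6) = -9*s^2 - 3*s - 10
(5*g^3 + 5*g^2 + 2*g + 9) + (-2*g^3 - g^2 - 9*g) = 3*g^3 + 4*g^2 - 7*g + 9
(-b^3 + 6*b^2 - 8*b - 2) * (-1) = b^3 - 6*b^2 + 8*b + 2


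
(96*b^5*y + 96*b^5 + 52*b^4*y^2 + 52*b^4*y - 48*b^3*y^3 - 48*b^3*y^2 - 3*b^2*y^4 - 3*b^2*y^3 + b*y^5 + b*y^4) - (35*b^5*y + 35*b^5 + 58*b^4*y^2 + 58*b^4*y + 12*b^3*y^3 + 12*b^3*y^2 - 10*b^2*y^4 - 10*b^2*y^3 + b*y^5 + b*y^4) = 61*b^5*y + 61*b^5 - 6*b^4*y^2 - 6*b^4*y - 60*b^3*y^3 - 60*b^3*y^2 + 7*b^2*y^4 + 7*b^2*y^3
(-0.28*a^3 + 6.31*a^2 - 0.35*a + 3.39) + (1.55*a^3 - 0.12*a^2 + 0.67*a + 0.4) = 1.27*a^3 + 6.19*a^2 + 0.32*a + 3.79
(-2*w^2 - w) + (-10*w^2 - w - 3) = -12*w^2 - 2*w - 3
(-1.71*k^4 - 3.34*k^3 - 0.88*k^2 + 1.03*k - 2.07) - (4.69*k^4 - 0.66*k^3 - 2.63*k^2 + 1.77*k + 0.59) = -6.4*k^4 - 2.68*k^3 + 1.75*k^2 - 0.74*k - 2.66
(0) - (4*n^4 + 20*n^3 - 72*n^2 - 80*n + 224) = -4*n^4 - 20*n^3 + 72*n^2 + 80*n - 224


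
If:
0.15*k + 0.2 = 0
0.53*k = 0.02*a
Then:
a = -35.33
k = -1.33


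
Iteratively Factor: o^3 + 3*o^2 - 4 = (o - 1)*(o^2 + 4*o + 4) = (o - 1)*(o + 2)*(o + 2)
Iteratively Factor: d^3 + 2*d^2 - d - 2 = (d + 1)*(d^2 + d - 2) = (d + 1)*(d + 2)*(d - 1)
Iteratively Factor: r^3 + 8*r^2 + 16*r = (r + 4)*(r^2 + 4*r) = (r + 4)^2*(r)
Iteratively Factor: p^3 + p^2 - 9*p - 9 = (p + 3)*(p^2 - 2*p - 3) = (p + 1)*(p + 3)*(p - 3)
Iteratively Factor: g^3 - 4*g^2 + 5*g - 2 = (g - 2)*(g^2 - 2*g + 1) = (g - 2)*(g - 1)*(g - 1)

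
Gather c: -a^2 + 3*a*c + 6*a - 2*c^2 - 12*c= -a^2 + 6*a - 2*c^2 + c*(3*a - 12)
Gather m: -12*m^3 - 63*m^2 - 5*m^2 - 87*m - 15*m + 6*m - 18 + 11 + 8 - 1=-12*m^3 - 68*m^2 - 96*m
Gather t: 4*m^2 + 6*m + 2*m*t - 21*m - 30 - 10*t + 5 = 4*m^2 - 15*m + t*(2*m - 10) - 25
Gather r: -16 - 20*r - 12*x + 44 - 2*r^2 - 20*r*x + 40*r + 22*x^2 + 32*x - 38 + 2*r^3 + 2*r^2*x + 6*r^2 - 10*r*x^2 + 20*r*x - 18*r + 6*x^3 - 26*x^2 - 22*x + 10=2*r^3 + r^2*(2*x + 4) + r*(2 - 10*x^2) + 6*x^3 - 4*x^2 - 2*x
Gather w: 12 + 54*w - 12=54*w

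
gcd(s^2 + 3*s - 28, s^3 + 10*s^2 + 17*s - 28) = s + 7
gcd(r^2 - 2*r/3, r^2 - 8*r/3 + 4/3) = r - 2/3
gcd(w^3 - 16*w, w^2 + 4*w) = w^2 + 4*w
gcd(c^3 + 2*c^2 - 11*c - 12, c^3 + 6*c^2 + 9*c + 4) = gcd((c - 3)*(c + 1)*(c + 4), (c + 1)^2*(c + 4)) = c^2 + 5*c + 4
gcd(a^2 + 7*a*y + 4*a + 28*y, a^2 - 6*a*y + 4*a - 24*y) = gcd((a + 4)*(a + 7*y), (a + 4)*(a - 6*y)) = a + 4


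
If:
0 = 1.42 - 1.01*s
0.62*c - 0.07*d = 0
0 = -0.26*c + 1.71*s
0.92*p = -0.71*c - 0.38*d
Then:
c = 9.25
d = 81.90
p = -40.96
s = 1.41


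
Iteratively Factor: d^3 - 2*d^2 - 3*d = (d)*(d^2 - 2*d - 3) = d*(d + 1)*(d - 3)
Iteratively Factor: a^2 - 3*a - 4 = (a - 4)*(a + 1)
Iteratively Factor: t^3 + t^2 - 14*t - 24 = (t - 4)*(t^2 + 5*t + 6) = (t - 4)*(t + 2)*(t + 3)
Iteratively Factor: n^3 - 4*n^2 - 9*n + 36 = (n - 3)*(n^2 - n - 12) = (n - 3)*(n + 3)*(n - 4)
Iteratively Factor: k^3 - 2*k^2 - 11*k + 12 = (k - 4)*(k^2 + 2*k - 3) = (k - 4)*(k + 3)*(k - 1)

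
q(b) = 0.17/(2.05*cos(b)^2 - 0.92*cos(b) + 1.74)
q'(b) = 0.17*(4.1*sin(b)*cos(b) - 0.92*sin(b))/(2.05*cos(b)^2 - 0.92*cos(b) + 1.74)^2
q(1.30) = 0.10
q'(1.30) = 0.01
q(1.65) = 0.09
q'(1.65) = -0.06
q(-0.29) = 0.06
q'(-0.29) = -0.02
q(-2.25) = 0.05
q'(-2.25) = 0.05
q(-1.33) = 0.10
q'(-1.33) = -0.00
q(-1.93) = 0.07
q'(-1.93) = 0.07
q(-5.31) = 0.09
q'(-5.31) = 0.06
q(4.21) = 0.06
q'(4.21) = 0.06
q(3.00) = 0.04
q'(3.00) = -0.00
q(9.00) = 0.04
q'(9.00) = -0.02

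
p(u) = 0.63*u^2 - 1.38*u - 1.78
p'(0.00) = -1.38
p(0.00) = -1.78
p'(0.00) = -1.38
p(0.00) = -1.78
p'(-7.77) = -11.17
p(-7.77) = 46.98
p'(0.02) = -1.35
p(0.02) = -1.81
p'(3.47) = 2.99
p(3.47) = 1.02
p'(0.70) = -0.50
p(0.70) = -2.44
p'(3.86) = 3.48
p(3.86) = 2.28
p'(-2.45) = -4.47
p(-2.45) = 5.38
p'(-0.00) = -1.38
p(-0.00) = -1.78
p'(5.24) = 5.22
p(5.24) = 8.29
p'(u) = 1.26*u - 1.38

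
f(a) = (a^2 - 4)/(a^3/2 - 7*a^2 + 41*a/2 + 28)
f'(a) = 2*a/(a^3/2 - 7*a^2 + 41*a/2 + 28) + (a^2 - 4)*(-3*a^2/2 + 14*a - 41/2)/(a^3/2 - 7*a^2 + 41*a/2 + 28)^2 = 2*(-a^4 + 53*a^2 + 164)/(a^6 - 28*a^5 + 278*a^4 - 1036*a^3 + 113*a^2 + 4592*a + 3136)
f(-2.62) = -0.03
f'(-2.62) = 0.04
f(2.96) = 0.12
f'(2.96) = 0.17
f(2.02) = 0.00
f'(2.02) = 0.09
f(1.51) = -0.04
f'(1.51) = 0.07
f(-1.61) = 0.06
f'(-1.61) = 0.23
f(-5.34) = -0.07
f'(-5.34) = 0.00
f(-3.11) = -0.05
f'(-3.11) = 0.02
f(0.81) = -0.08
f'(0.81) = 0.06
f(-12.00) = -0.07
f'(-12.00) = 0.00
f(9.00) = 7.70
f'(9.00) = -10.52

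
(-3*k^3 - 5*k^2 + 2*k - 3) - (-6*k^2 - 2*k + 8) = -3*k^3 + k^2 + 4*k - 11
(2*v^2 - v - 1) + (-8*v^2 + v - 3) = -6*v^2 - 4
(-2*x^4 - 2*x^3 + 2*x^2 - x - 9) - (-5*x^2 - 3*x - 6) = -2*x^4 - 2*x^3 + 7*x^2 + 2*x - 3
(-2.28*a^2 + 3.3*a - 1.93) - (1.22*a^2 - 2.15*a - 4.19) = -3.5*a^2 + 5.45*a + 2.26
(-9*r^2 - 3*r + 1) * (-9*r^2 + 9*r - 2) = 81*r^4 - 54*r^3 - 18*r^2 + 15*r - 2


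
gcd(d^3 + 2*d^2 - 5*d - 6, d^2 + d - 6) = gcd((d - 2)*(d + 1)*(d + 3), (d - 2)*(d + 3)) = d^2 + d - 6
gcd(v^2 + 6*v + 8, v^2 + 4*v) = v + 4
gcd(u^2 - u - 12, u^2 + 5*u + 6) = u + 3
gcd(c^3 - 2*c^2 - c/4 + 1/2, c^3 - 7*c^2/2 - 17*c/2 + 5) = c - 1/2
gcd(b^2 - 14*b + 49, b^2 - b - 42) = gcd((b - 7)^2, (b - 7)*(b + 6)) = b - 7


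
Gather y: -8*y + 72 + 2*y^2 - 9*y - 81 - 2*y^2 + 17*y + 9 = 0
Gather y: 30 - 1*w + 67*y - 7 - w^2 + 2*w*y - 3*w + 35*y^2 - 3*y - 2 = -w^2 - 4*w + 35*y^2 + y*(2*w + 64) + 21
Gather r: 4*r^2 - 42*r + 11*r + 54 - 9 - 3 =4*r^2 - 31*r + 42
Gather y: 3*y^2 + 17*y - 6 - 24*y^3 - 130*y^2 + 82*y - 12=-24*y^3 - 127*y^2 + 99*y - 18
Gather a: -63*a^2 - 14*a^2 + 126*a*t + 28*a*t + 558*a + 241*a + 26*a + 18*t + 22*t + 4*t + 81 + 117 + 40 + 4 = -77*a^2 + a*(154*t + 825) + 44*t + 242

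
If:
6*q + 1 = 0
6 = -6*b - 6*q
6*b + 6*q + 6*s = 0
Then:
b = -5/6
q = -1/6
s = 1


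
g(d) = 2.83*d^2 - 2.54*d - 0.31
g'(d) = 5.66*d - 2.54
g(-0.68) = 2.73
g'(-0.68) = -6.39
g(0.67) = -0.74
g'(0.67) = 1.25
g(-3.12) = 35.16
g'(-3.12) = -20.20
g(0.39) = -0.87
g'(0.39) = -0.33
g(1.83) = 4.52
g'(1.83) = 7.82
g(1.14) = 0.47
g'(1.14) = 3.91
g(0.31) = -0.83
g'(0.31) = -0.79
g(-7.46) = 176.13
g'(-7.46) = -44.76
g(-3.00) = 32.78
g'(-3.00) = -19.52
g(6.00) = 86.33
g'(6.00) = 31.42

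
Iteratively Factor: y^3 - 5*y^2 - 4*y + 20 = (y + 2)*(y^2 - 7*y + 10) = (y - 2)*(y + 2)*(y - 5)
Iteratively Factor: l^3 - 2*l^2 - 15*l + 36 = (l + 4)*(l^2 - 6*l + 9) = (l - 3)*(l + 4)*(l - 3)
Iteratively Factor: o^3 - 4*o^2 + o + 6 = (o + 1)*(o^2 - 5*o + 6) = (o - 3)*(o + 1)*(o - 2)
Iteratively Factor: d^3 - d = (d - 1)*(d^2 + d) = (d - 1)*(d + 1)*(d)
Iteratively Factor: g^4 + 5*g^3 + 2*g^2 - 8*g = (g)*(g^3 + 5*g^2 + 2*g - 8) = g*(g - 1)*(g^2 + 6*g + 8) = g*(g - 1)*(g + 2)*(g + 4)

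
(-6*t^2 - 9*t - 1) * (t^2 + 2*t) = -6*t^4 - 21*t^3 - 19*t^2 - 2*t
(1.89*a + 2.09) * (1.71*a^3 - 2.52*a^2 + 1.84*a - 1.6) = 3.2319*a^4 - 1.1889*a^3 - 1.7892*a^2 + 0.8216*a - 3.344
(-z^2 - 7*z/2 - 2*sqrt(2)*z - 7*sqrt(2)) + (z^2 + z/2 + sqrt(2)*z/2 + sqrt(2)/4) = -3*z - 3*sqrt(2)*z/2 - 27*sqrt(2)/4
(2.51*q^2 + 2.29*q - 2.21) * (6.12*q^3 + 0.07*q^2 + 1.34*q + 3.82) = 15.3612*q^5 + 14.1905*q^4 - 10.0015*q^3 + 12.5021*q^2 + 5.7864*q - 8.4422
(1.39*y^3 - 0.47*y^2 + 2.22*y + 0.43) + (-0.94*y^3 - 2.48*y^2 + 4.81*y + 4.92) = 0.45*y^3 - 2.95*y^2 + 7.03*y + 5.35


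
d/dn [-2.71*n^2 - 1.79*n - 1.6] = -5.42*n - 1.79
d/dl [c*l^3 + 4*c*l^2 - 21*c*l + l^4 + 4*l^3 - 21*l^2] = 3*c*l^2 + 8*c*l - 21*c + 4*l^3 + 12*l^2 - 42*l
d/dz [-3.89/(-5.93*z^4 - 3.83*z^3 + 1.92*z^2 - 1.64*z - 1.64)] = (-92.2708*z^3 - 44.6961*z^2 + 14.9376*z - 6.3796)/(5.93*z^4 + 3.83*z^3 - 1.92*z^2 + 1.64*z + 1.64)^2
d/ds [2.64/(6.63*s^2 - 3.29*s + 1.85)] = (8.6856 - 35.0064*s)/(6.63*s^2 - 3.29*s + 1.85)^2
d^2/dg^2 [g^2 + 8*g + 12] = 2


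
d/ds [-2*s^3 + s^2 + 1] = 2*s*(1 - 3*s)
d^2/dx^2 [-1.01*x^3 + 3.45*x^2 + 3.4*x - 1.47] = 6.9 - 6.06*x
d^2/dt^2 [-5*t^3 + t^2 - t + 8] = 2 - 30*t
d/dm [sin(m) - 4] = cos(m)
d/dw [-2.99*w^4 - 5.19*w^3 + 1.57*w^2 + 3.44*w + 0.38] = -11.96*w^3 - 15.57*w^2 + 3.14*w + 3.44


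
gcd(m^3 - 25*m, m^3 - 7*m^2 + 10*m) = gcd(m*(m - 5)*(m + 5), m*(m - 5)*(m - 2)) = m^2 - 5*m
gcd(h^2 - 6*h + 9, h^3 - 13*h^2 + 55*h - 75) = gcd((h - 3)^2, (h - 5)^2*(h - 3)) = h - 3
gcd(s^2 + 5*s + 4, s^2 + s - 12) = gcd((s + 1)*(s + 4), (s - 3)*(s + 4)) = s + 4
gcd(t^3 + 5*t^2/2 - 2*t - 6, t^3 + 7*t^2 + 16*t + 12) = t^2 + 4*t + 4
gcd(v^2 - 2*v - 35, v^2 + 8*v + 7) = 1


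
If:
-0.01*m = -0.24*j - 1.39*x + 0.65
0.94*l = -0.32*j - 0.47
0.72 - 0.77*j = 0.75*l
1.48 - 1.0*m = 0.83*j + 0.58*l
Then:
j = 2.13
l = -1.22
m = 0.42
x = 0.10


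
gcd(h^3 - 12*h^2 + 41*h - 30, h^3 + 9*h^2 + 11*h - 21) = h - 1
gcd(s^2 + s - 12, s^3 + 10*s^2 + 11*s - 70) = 1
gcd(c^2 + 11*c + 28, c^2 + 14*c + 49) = c + 7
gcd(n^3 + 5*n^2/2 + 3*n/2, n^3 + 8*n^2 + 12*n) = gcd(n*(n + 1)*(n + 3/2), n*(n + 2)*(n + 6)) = n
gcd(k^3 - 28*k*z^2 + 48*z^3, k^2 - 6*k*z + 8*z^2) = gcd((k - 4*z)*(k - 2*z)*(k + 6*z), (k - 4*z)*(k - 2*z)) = k^2 - 6*k*z + 8*z^2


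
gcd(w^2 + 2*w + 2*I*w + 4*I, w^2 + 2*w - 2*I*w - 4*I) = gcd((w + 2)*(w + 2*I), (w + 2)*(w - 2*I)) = w + 2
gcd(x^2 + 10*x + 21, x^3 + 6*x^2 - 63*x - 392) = x + 7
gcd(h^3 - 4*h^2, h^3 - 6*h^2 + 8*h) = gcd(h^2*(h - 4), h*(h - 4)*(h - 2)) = h^2 - 4*h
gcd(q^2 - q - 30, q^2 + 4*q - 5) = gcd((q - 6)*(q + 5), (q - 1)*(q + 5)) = q + 5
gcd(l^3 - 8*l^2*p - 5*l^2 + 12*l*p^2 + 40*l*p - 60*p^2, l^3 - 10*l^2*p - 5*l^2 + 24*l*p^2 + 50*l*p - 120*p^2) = -l^2 + 6*l*p + 5*l - 30*p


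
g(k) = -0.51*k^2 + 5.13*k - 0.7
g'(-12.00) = 17.37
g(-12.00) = -135.70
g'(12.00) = -7.11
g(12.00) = -12.58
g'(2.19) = 2.90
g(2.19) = 8.09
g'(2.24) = 2.85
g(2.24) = 8.23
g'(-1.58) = 6.74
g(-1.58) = -10.08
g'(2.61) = 2.47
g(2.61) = 9.22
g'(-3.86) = 9.07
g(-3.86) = -28.10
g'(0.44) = 4.68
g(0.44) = 1.46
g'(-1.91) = 7.08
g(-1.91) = -12.36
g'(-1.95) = 7.12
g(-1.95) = -12.64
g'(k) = 5.13 - 1.02*k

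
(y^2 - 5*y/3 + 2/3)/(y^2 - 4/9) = 3*(y - 1)/(3*y + 2)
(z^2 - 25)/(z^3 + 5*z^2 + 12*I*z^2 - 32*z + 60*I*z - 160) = (z - 5)/(z^2 + 12*I*z - 32)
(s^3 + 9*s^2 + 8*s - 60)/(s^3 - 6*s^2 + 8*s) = (s^2 + 11*s + 30)/(s*(s - 4))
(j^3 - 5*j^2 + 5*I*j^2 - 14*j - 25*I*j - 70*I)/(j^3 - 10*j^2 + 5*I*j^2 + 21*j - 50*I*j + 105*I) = (j + 2)/(j - 3)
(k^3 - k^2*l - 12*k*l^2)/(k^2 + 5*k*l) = (k^2 - k*l - 12*l^2)/(k + 5*l)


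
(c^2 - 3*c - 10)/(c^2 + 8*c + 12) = (c - 5)/(c + 6)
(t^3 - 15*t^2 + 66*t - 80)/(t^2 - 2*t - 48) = (t^2 - 7*t + 10)/(t + 6)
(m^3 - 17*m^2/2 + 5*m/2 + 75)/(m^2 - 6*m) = m - 5/2 - 25/(2*m)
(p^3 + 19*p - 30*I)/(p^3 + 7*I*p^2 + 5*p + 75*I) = (p - 2*I)/(p + 5*I)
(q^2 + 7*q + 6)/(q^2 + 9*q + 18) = (q + 1)/(q + 3)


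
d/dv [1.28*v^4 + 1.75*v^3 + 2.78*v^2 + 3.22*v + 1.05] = 5.12*v^3 + 5.25*v^2 + 5.56*v + 3.22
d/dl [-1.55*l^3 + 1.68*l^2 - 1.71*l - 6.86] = -4.65*l^2 + 3.36*l - 1.71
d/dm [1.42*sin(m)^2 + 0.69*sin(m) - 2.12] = (2.84*sin(m) + 0.69)*cos(m)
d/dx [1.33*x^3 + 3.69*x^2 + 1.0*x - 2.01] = 3.99*x^2 + 7.38*x + 1.0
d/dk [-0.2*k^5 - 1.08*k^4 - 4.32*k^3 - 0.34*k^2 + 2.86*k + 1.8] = -1.0*k^4 - 4.32*k^3 - 12.96*k^2 - 0.68*k + 2.86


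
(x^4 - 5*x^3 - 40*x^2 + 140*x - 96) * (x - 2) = x^5 - 7*x^4 - 30*x^3 + 220*x^2 - 376*x + 192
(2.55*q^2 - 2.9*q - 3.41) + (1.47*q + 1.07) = 2.55*q^2 - 1.43*q - 2.34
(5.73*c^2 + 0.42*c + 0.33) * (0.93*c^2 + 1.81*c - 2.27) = 5.3289*c^4 + 10.7619*c^3 - 11.94*c^2 - 0.3561*c - 0.7491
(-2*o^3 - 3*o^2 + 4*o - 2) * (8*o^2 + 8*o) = -16*o^5 - 40*o^4 + 8*o^3 + 16*o^2 - 16*o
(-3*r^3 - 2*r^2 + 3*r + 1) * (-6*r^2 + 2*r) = 18*r^5 + 6*r^4 - 22*r^3 + 2*r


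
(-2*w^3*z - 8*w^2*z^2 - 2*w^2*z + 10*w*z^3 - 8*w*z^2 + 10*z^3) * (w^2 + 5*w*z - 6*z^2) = -2*w^5*z - 18*w^4*z^2 - 2*w^4*z - 18*w^3*z^3 - 18*w^3*z^2 + 98*w^2*z^4 - 18*w^2*z^3 - 60*w*z^5 + 98*w*z^4 - 60*z^5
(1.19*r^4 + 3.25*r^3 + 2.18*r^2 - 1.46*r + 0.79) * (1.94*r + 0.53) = 2.3086*r^5 + 6.9357*r^4 + 5.9517*r^3 - 1.677*r^2 + 0.7588*r + 0.4187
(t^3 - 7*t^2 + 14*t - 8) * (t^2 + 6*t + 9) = t^5 - t^4 - 19*t^3 + 13*t^2 + 78*t - 72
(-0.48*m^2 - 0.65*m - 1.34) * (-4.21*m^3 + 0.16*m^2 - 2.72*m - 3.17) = 2.0208*m^5 + 2.6597*m^4 + 6.843*m^3 + 3.0752*m^2 + 5.7053*m + 4.2478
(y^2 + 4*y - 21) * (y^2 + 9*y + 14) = y^4 + 13*y^3 + 29*y^2 - 133*y - 294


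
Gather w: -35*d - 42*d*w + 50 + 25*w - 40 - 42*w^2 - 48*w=-35*d - 42*w^2 + w*(-42*d - 23) + 10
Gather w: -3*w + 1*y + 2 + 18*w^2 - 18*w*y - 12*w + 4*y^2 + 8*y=18*w^2 + w*(-18*y - 15) + 4*y^2 + 9*y + 2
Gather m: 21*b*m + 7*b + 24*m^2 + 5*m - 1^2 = 7*b + 24*m^2 + m*(21*b + 5) - 1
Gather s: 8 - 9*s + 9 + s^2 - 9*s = s^2 - 18*s + 17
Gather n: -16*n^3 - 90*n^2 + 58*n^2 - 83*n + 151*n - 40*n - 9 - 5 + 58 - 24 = -16*n^3 - 32*n^2 + 28*n + 20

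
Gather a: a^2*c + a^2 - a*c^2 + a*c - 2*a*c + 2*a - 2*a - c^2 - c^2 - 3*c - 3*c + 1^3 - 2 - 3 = a^2*(c + 1) + a*(-c^2 - c) - 2*c^2 - 6*c - 4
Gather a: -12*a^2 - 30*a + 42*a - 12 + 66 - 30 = -12*a^2 + 12*a + 24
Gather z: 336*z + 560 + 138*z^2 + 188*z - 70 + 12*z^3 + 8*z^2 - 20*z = 12*z^3 + 146*z^2 + 504*z + 490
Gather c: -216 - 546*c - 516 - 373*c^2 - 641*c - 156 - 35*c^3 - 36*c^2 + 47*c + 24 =-35*c^3 - 409*c^2 - 1140*c - 864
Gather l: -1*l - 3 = -l - 3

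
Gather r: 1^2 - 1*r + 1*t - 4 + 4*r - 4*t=3*r - 3*t - 3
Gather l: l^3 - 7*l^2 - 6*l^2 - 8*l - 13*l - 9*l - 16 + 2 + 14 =l^3 - 13*l^2 - 30*l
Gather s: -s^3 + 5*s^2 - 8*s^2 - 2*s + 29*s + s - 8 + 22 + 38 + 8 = -s^3 - 3*s^2 + 28*s + 60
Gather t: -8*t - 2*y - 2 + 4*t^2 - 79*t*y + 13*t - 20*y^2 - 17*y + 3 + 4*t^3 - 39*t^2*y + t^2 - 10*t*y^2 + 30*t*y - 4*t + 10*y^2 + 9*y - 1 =4*t^3 + t^2*(5 - 39*y) + t*(-10*y^2 - 49*y + 1) - 10*y^2 - 10*y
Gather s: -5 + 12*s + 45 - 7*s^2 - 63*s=-7*s^2 - 51*s + 40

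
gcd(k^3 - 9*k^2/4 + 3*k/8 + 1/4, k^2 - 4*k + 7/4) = k - 1/2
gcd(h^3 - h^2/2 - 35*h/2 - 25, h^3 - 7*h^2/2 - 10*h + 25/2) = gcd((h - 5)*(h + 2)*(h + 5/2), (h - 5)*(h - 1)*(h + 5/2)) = h^2 - 5*h/2 - 25/2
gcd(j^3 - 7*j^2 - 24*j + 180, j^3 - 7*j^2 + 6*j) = j - 6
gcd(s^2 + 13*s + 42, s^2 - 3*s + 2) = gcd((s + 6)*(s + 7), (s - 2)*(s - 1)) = 1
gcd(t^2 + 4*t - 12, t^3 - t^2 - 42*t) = t + 6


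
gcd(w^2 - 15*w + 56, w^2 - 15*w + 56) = w^2 - 15*w + 56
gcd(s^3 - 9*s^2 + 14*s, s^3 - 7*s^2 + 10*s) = s^2 - 2*s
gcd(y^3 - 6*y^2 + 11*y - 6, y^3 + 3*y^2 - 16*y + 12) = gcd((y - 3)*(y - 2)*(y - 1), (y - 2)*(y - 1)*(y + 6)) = y^2 - 3*y + 2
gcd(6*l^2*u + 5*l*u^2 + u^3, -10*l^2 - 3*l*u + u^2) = 2*l + u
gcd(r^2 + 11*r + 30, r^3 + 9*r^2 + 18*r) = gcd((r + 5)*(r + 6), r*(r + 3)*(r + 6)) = r + 6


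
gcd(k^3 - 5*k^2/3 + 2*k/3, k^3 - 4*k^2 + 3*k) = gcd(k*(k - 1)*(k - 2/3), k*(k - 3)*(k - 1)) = k^2 - k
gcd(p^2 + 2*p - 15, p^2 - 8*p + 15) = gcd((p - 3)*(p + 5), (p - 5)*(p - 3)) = p - 3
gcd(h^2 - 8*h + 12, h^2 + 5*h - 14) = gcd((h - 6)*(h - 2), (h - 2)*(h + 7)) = h - 2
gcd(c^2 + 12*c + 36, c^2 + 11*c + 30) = c + 6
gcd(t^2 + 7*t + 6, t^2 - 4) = 1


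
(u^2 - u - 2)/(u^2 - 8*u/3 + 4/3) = 3*(u + 1)/(3*u - 2)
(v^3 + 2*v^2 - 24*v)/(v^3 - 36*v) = (v - 4)/(v - 6)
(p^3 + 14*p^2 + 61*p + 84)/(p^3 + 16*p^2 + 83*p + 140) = (p + 3)/(p + 5)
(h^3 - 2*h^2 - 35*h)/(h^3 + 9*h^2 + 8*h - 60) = h*(h - 7)/(h^2 + 4*h - 12)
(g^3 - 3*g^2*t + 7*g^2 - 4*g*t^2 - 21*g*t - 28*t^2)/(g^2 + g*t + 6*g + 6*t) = (g^2 - 4*g*t + 7*g - 28*t)/(g + 6)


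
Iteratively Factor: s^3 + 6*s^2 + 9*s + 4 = (s + 1)*(s^2 + 5*s + 4) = (s + 1)^2*(s + 4)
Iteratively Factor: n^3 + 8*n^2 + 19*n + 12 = (n + 4)*(n^2 + 4*n + 3) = (n + 1)*(n + 4)*(n + 3)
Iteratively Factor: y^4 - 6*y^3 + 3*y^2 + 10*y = (y)*(y^3 - 6*y^2 + 3*y + 10) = y*(y - 2)*(y^2 - 4*y - 5) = y*(y - 2)*(y + 1)*(y - 5)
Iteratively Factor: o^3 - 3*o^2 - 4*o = (o)*(o^2 - 3*o - 4) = o*(o + 1)*(o - 4)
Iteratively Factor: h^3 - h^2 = (h)*(h^2 - h) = h^2*(h - 1)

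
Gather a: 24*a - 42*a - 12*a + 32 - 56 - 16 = -30*a - 40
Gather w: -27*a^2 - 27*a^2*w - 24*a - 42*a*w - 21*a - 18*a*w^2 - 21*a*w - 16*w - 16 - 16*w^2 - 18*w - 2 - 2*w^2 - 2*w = -27*a^2 - 45*a + w^2*(-18*a - 18) + w*(-27*a^2 - 63*a - 36) - 18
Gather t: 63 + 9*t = 9*t + 63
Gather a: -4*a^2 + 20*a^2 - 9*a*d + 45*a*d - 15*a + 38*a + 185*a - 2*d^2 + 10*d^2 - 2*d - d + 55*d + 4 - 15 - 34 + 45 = 16*a^2 + a*(36*d + 208) + 8*d^2 + 52*d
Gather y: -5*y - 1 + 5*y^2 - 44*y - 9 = 5*y^2 - 49*y - 10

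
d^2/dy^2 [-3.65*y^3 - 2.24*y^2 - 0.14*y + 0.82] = -21.9*y - 4.48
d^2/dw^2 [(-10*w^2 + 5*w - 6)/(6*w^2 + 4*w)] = 3*(35*w^3 - 54*w^2 - 36*w - 8)/(w^3*(27*w^3 + 54*w^2 + 36*w + 8))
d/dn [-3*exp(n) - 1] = -3*exp(n)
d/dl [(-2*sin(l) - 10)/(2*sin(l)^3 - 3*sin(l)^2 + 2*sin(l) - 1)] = 2*(4*sin(l)^3 + 27*sin(l)^2 - 30*sin(l) + 11)*cos(l)/((sin(l) - 1)^2*(-sin(l) - cos(2*l) + 2)^2)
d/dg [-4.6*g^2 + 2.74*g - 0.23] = 2.74 - 9.2*g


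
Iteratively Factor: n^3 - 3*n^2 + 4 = (n - 2)*(n^2 - n - 2) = (n - 2)*(n + 1)*(n - 2)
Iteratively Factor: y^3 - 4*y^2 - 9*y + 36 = (y + 3)*(y^2 - 7*y + 12) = (y - 3)*(y + 3)*(y - 4)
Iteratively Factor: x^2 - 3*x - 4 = (x + 1)*(x - 4)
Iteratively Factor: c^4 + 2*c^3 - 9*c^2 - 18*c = (c - 3)*(c^3 + 5*c^2 + 6*c) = c*(c - 3)*(c^2 + 5*c + 6) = c*(c - 3)*(c + 2)*(c + 3)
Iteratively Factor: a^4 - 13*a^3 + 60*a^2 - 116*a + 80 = (a - 2)*(a^3 - 11*a^2 + 38*a - 40) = (a - 2)^2*(a^2 - 9*a + 20) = (a - 4)*(a - 2)^2*(a - 5)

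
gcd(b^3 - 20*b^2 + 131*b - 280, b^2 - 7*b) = b - 7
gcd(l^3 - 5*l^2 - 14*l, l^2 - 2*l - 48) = 1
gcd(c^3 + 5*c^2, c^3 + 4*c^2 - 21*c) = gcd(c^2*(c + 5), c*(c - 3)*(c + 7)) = c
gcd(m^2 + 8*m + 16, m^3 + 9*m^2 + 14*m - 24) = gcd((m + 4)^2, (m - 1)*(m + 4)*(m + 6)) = m + 4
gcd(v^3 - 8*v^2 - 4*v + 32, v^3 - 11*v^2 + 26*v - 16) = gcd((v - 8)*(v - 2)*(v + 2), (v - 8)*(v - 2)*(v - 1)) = v^2 - 10*v + 16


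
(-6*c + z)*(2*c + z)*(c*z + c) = -12*c^3*z - 12*c^3 - 4*c^2*z^2 - 4*c^2*z + c*z^3 + c*z^2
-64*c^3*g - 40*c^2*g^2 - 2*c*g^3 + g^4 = g*(-8*c + g)*(2*c + g)*(4*c + g)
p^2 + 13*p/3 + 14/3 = (p + 2)*(p + 7/3)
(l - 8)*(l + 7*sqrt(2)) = l^2 - 8*l + 7*sqrt(2)*l - 56*sqrt(2)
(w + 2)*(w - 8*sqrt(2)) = w^2 - 8*sqrt(2)*w + 2*w - 16*sqrt(2)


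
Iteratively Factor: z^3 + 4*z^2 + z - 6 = (z - 1)*(z^2 + 5*z + 6) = (z - 1)*(z + 2)*(z + 3)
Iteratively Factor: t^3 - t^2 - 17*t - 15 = (t - 5)*(t^2 + 4*t + 3) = (t - 5)*(t + 3)*(t + 1)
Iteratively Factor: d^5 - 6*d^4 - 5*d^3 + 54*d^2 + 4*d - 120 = (d + 2)*(d^4 - 8*d^3 + 11*d^2 + 32*d - 60) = (d - 5)*(d + 2)*(d^3 - 3*d^2 - 4*d + 12) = (d - 5)*(d - 3)*(d + 2)*(d^2 - 4) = (d - 5)*(d - 3)*(d + 2)^2*(d - 2)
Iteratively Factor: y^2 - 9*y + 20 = (y - 4)*(y - 5)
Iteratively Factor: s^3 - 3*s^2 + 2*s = (s - 1)*(s^2 - 2*s) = s*(s - 1)*(s - 2)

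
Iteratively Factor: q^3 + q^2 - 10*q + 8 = (q + 4)*(q^2 - 3*q + 2) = (q - 1)*(q + 4)*(q - 2)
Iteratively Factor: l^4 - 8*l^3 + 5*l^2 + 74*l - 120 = (l - 2)*(l^3 - 6*l^2 - 7*l + 60) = (l - 5)*(l - 2)*(l^2 - l - 12) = (l - 5)*(l - 2)*(l + 3)*(l - 4)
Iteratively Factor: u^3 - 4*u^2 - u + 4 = (u + 1)*(u^2 - 5*u + 4) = (u - 4)*(u + 1)*(u - 1)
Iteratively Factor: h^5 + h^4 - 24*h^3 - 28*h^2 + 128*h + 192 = (h + 2)*(h^4 - h^3 - 22*h^2 + 16*h + 96) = (h - 4)*(h + 2)*(h^3 + 3*h^2 - 10*h - 24) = (h - 4)*(h + 2)*(h + 4)*(h^2 - h - 6) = (h - 4)*(h + 2)^2*(h + 4)*(h - 3)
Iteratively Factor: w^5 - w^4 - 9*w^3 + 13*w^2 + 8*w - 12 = (w + 3)*(w^4 - 4*w^3 + 3*w^2 + 4*w - 4) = (w + 1)*(w + 3)*(w^3 - 5*w^2 + 8*w - 4) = (w - 2)*(w + 1)*(w + 3)*(w^2 - 3*w + 2) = (w - 2)*(w - 1)*(w + 1)*(w + 3)*(w - 2)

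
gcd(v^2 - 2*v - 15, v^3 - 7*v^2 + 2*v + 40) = v - 5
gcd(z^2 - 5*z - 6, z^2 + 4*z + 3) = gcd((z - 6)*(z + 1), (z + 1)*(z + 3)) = z + 1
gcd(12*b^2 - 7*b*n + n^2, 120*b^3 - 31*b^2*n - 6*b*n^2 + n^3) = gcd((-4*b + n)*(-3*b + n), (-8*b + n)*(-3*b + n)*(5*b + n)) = 3*b - n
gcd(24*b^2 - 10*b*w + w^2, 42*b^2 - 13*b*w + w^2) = -6*b + w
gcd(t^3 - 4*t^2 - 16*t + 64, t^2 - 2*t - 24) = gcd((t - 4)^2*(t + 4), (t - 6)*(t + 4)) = t + 4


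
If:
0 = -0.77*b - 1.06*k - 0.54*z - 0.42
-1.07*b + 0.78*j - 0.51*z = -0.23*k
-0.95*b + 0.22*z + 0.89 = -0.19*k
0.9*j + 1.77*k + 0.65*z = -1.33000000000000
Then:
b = 0.55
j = -0.39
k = 0.08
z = -1.72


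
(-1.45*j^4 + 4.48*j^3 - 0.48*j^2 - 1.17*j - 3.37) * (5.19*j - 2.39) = -7.5255*j^5 + 26.7167*j^4 - 13.1984*j^3 - 4.9251*j^2 - 14.694*j + 8.0543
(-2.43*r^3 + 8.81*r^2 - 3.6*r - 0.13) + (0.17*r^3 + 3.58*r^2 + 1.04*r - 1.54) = -2.26*r^3 + 12.39*r^2 - 2.56*r - 1.67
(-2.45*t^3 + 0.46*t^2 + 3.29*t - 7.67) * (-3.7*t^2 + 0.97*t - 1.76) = 9.065*t^5 - 4.0785*t^4 - 7.4148*t^3 + 30.7607*t^2 - 13.2303*t + 13.4992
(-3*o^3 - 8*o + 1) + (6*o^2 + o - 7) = -3*o^3 + 6*o^2 - 7*o - 6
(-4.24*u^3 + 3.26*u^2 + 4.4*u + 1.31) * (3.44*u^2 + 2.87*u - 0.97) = -14.5856*u^5 - 0.954400000000001*u^4 + 28.605*u^3 + 13.9722*u^2 - 0.508299999999999*u - 1.2707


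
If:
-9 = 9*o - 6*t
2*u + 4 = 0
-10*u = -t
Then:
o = -43/3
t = -20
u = -2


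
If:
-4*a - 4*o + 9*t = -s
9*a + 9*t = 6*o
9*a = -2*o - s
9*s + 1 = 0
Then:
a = 0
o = 1/18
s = -1/9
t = 1/27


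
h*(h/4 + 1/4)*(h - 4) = h^3/4 - 3*h^2/4 - h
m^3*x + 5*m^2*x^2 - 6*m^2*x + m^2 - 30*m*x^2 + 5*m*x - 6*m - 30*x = (m - 6)*(m + 5*x)*(m*x + 1)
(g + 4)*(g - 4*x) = g^2 - 4*g*x + 4*g - 16*x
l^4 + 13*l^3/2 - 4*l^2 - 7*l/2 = l*(l - 1)*(l + 1/2)*(l + 7)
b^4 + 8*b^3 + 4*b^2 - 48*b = b*(b - 2)*(b + 4)*(b + 6)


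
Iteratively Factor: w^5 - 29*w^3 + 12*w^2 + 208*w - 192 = (w - 1)*(w^4 + w^3 - 28*w^2 - 16*w + 192) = (w - 3)*(w - 1)*(w^3 + 4*w^2 - 16*w - 64) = (w - 4)*(w - 3)*(w - 1)*(w^2 + 8*w + 16) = (w - 4)*(w - 3)*(w - 1)*(w + 4)*(w + 4)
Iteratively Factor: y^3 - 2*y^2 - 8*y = (y - 4)*(y^2 + 2*y) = (y - 4)*(y + 2)*(y)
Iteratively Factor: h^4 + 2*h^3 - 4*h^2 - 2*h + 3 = (h - 1)*(h^3 + 3*h^2 - h - 3) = (h - 1)*(h + 1)*(h^2 + 2*h - 3) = (h - 1)*(h + 1)*(h + 3)*(h - 1)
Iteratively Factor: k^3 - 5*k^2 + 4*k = (k - 1)*(k^2 - 4*k) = (k - 4)*(k - 1)*(k)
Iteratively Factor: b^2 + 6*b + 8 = (b + 2)*(b + 4)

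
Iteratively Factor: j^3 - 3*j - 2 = (j - 2)*(j^2 + 2*j + 1) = (j - 2)*(j + 1)*(j + 1)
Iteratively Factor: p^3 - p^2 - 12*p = (p + 3)*(p^2 - 4*p) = (p - 4)*(p + 3)*(p)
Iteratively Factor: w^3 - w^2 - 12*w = (w)*(w^2 - w - 12) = w*(w - 4)*(w + 3)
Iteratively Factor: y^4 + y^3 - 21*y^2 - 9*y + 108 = (y + 4)*(y^3 - 3*y^2 - 9*y + 27) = (y - 3)*(y + 4)*(y^2 - 9) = (y - 3)*(y + 3)*(y + 4)*(y - 3)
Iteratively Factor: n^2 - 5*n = (n - 5)*(n)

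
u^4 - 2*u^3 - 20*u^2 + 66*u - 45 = (u - 3)^2*(u - 1)*(u + 5)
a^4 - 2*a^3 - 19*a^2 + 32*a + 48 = (a - 4)*(a - 3)*(a + 1)*(a + 4)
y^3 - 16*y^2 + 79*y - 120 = (y - 8)*(y - 5)*(y - 3)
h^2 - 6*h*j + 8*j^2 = (h - 4*j)*(h - 2*j)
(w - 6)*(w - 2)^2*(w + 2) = w^4 - 8*w^3 + 8*w^2 + 32*w - 48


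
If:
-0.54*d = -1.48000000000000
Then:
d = 2.74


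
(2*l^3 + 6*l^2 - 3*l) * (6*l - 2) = 12*l^4 + 32*l^3 - 30*l^2 + 6*l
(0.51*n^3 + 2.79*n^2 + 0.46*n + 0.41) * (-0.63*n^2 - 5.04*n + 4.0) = -0.3213*n^5 - 4.3281*n^4 - 12.3114*n^3 + 8.5833*n^2 - 0.2264*n + 1.64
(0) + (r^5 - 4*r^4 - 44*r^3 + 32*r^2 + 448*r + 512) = r^5 - 4*r^4 - 44*r^3 + 32*r^2 + 448*r + 512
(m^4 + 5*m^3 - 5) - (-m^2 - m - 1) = m^4 + 5*m^3 + m^2 + m - 4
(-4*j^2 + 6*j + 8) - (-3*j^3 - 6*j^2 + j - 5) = 3*j^3 + 2*j^2 + 5*j + 13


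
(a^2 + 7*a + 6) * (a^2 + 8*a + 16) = a^4 + 15*a^3 + 78*a^2 + 160*a + 96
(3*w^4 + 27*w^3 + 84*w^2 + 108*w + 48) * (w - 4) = 3*w^5 + 15*w^4 - 24*w^3 - 228*w^2 - 384*w - 192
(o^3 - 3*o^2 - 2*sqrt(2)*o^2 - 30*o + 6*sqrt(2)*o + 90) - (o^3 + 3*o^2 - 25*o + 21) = -6*o^2 - 2*sqrt(2)*o^2 - 5*o + 6*sqrt(2)*o + 69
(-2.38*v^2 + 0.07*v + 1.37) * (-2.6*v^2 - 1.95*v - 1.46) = 6.188*v^4 + 4.459*v^3 - 0.2237*v^2 - 2.7737*v - 2.0002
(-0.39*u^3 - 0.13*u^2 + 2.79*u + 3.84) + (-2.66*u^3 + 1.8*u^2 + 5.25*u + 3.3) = -3.05*u^3 + 1.67*u^2 + 8.04*u + 7.14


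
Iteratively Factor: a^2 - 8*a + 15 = (a - 5)*(a - 3)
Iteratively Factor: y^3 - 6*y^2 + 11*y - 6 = (y - 1)*(y^2 - 5*y + 6) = (y - 3)*(y - 1)*(y - 2)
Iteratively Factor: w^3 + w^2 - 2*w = (w + 2)*(w^2 - w) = w*(w + 2)*(w - 1)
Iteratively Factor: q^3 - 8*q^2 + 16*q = (q)*(q^2 - 8*q + 16) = q*(q - 4)*(q - 4)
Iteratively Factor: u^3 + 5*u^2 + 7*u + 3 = (u + 1)*(u^2 + 4*u + 3) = (u + 1)*(u + 3)*(u + 1)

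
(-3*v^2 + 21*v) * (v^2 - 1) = -3*v^4 + 21*v^3 + 3*v^2 - 21*v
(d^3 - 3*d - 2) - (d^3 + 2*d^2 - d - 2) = -2*d^2 - 2*d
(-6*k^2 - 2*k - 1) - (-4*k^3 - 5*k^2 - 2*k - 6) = 4*k^3 - k^2 + 5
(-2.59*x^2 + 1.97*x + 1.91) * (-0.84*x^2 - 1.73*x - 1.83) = 2.1756*x^4 + 2.8259*x^3 - 0.2728*x^2 - 6.9094*x - 3.4953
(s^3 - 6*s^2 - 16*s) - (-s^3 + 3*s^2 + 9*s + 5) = 2*s^3 - 9*s^2 - 25*s - 5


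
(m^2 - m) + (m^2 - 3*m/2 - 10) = 2*m^2 - 5*m/2 - 10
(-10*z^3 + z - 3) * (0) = 0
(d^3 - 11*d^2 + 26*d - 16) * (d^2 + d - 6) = d^5 - 10*d^4 + 9*d^3 + 76*d^2 - 172*d + 96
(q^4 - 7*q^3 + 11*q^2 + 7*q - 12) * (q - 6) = q^5 - 13*q^4 + 53*q^3 - 59*q^2 - 54*q + 72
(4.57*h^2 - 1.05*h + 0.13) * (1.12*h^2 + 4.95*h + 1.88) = 5.1184*h^4 + 21.4455*h^3 + 3.5397*h^2 - 1.3305*h + 0.2444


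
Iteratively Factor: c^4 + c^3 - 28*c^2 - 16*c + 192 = (c - 4)*(c^3 + 5*c^2 - 8*c - 48) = (c - 4)*(c + 4)*(c^2 + c - 12) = (c - 4)*(c - 3)*(c + 4)*(c + 4)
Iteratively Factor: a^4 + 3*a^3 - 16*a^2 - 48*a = (a + 4)*(a^3 - a^2 - 12*a) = (a - 4)*(a + 4)*(a^2 + 3*a) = a*(a - 4)*(a + 4)*(a + 3)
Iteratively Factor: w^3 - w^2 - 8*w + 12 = (w + 3)*(w^2 - 4*w + 4) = (w - 2)*(w + 3)*(w - 2)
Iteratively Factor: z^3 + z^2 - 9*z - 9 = (z + 1)*(z^2 - 9) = (z + 1)*(z + 3)*(z - 3)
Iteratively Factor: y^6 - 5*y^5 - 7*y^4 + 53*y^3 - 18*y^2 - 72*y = (y + 1)*(y^5 - 6*y^4 - y^3 + 54*y^2 - 72*y) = y*(y + 1)*(y^4 - 6*y^3 - y^2 + 54*y - 72) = y*(y - 3)*(y + 1)*(y^3 - 3*y^2 - 10*y + 24) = y*(y - 3)*(y - 2)*(y + 1)*(y^2 - y - 12) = y*(y - 4)*(y - 3)*(y - 2)*(y + 1)*(y + 3)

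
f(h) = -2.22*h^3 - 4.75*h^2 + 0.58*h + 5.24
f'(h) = -6.66*h^2 - 9.5*h + 0.58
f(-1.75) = 1.58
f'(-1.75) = -3.19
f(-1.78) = 1.68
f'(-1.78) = -3.61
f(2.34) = -47.86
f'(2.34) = -58.12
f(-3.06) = 22.60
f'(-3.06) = -32.71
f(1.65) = -16.71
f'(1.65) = -33.23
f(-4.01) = 69.68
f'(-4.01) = -68.42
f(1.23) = -5.36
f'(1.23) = -21.18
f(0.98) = -0.84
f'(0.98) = -15.13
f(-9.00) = 1233.65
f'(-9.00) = -453.38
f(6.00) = -641.80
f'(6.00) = -296.18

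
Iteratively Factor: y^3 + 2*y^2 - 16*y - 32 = (y - 4)*(y^2 + 6*y + 8) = (y - 4)*(y + 4)*(y + 2)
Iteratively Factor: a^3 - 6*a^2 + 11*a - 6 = (a - 3)*(a^2 - 3*a + 2) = (a - 3)*(a - 1)*(a - 2)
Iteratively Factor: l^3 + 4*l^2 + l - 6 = (l + 2)*(l^2 + 2*l - 3) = (l + 2)*(l + 3)*(l - 1)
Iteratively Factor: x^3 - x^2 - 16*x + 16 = (x + 4)*(x^2 - 5*x + 4) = (x - 4)*(x + 4)*(x - 1)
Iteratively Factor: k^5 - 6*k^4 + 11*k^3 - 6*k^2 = (k - 1)*(k^4 - 5*k^3 + 6*k^2) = k*(k - 1)*(k^3 - 5*k^2 + 6*k) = k*(k - 3)*(k - 1)*(k^2 - 2*k) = k*(k - 3)*(k - 2)*(k - 1)*(k)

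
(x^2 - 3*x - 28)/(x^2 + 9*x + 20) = (x - 7)/(x + 5)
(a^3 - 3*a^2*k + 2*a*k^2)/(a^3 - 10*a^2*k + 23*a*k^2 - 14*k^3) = a/(a - 7*k)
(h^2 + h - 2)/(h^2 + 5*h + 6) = (h - 1)/(h + 3)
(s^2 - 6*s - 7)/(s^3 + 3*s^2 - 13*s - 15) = (s - 7)/(s^2 + 2*s - 15)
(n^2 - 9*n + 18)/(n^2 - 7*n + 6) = (n - 3)/(n - 1)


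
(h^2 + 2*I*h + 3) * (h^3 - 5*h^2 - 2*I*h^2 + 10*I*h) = h^5 - 5*h^4 + 7*h^3 - 35*h^2 - 6*I*h^2 + 30*I*h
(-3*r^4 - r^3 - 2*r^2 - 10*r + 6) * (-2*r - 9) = 6*r^5 + 29*r^4 + 13*r^3 + 38*r^2 + 78*r - 54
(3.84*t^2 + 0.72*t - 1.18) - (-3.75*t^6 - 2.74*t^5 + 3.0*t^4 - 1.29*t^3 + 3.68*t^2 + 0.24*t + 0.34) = 3.75*t^6 + 2.74*t^5 - 3.0*t^4 + 1.29*t^3 + 0.16*t^2 + 0.48*t - 1.52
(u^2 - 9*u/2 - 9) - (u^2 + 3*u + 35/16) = -15*u/2 - 179/16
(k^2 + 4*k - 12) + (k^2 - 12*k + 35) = 2*k^2 - 8*k + 23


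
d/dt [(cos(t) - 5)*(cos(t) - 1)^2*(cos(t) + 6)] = (-4*cos(t)^3 + 3*cos(t)^2 + 62*cos(t) - 61)*sin(t)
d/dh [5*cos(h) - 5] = -5*sin(h)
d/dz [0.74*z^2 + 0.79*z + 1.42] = 1.48*z + 0.79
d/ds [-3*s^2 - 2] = -6*s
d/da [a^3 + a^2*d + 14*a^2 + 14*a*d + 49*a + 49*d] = 3*a^2 + 2*a*d + 28*a + 14*d + 49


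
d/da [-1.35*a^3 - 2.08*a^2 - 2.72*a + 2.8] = -4.05*a^2 - 4.16*a - 2.72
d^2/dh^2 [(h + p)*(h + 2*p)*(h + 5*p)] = 6*h + 16*p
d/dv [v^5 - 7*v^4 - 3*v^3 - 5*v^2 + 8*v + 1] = 5*v^4 - 28*v^3 - 9*v^2 - 10*v + 8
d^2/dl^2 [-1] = 0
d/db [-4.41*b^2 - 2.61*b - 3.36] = -8.82*b - 2.61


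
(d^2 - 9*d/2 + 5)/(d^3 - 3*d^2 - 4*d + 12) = (d - 5/2)/(d^2 - d - 6)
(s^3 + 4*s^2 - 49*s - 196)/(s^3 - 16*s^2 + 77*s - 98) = (s^2 + 11*s + 28)/(s^2 - 9*s + 14)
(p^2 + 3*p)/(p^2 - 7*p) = (p + 3)/(p - 7)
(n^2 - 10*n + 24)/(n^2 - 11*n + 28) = (n - 6)/(n - 7)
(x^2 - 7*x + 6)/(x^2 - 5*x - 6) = (x - 1)/(x + 1)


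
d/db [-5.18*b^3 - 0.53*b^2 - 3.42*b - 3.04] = -15.54*b^2 - 1.06*b - 3.42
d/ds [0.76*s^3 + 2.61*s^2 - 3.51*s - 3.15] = 2.28*s^2 + 5.22*s - 3.51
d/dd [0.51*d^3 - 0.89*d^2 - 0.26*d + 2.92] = 1.53*d^2 - 1.78*d - 0.26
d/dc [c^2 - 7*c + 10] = 2*c - 7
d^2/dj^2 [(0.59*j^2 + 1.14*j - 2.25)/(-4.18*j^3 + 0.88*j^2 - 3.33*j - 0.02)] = (-20.617432*j^6 - 119.511216*j^5 + 546.189732*j^4 - 105.219136*j^3 + 199.447644*j^2 - 40.809384*j + 50.130626)/(73.034632*j^9 - 46.127136*j^8 + 184.260252*j^7 - 73.12756*j^6 + 146.349654*j^5 - 27.557904*j^4 + 36.579405*j^3 + 0.664278*j^2 + 0.003996*j + 8.0e-6)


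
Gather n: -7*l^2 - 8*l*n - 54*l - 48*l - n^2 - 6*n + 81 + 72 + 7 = -7*l^2 - 102*l - n^2 + n*(-8*l - 6) + 160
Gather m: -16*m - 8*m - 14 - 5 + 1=-24*m - 18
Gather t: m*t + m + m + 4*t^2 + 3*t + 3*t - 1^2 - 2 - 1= 2*m + 4*t^2 + t*(m + 6) - 4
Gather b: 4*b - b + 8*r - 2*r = 3*b + 6*r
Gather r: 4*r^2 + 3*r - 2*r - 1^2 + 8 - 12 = 4*r^2 + r - 5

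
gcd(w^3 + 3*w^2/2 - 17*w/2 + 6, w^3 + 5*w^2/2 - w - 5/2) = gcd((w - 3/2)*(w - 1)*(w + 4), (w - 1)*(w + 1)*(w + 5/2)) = w - 1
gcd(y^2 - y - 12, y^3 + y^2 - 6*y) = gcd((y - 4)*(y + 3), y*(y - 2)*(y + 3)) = y + 3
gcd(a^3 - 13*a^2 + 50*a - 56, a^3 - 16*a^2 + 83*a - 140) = a^2 - 11*a + 28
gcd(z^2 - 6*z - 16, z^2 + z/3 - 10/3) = z + 2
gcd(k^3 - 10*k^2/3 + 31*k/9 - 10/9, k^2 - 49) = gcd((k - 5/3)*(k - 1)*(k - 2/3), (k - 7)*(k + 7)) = 1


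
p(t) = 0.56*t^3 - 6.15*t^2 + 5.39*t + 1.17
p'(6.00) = -7.93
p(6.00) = -66.93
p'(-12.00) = 394.91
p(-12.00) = -1916.79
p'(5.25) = -12.88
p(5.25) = -59.01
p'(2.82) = -15.94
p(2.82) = -19.98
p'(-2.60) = 48.73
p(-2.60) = -64.26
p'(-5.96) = 138.37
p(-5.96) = -367.97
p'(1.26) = -7.44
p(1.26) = -0.68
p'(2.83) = -15.96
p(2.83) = -20.14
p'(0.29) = 1.96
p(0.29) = 2.23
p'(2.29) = -13.97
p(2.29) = -12.01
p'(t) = 1.68*t^2 - 12.3*t + 5.39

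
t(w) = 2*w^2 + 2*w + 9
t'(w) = 4*w + 2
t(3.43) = 39.39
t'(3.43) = 15.72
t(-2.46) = 16.18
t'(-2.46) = -7.84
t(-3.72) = 29.24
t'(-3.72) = -12.88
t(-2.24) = 14.56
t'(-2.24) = -6.96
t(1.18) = 14.14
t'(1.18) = 6.72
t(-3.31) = 24.29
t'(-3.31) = -11.24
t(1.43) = 15.95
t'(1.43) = 7.72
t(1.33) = 15.20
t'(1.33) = 7.32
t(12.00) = 321.00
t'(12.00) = 50.00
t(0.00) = 9.00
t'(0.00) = 2.00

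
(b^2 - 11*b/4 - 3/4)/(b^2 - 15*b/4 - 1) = (b - 3)/(b - 4)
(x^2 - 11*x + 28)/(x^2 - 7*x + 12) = (x - 7)/(x - 3)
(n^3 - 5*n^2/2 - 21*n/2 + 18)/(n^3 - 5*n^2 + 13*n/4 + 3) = 2*(n + 3)/(2*n + 1)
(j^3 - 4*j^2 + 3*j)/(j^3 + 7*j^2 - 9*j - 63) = j*(j - 1)/(j^2 + 10*j + 21)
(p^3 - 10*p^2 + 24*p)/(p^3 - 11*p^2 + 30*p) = (p - 4)/(p - 5)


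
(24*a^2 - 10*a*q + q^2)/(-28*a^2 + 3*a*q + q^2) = (-6*a + q)/(7*a + q)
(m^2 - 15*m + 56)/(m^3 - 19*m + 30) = (m^2 - 15*m + 56)/(m^3 - 19*m + 30)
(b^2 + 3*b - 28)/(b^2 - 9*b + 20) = (b + 7)/(b - 5)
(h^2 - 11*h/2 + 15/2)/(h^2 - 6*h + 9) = (h - 5/2)/(h - 3)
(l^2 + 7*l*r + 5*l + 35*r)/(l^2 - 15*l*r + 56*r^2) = (l^2 + 7*l*r + 5*l + 35*r)/(l^2 - 15*l*r + 56*r^2)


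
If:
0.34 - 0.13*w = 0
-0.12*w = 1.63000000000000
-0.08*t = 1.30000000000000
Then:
No Solution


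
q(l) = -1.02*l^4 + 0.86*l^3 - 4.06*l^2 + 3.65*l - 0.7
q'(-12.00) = 7522.85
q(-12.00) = -23265.94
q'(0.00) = 3.65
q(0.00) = -0.70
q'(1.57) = -18.53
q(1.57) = -7.85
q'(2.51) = -65.00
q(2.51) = -44.00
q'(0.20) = 2.10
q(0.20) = -0.13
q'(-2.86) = 143.42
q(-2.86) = -132.71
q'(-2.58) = 111.84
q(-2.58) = -97.11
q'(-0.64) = 10.97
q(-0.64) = -5.10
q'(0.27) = 1.57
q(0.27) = 0.00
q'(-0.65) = 11.14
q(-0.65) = -5.21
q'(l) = -4.08*l^3 + 2.58*l^2 - 8.12*l + 3.65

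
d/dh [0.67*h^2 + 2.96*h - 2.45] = 1.34*h + 2.96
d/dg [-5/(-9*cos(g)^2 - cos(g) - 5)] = 5*(18*cos(g) + 1)*sin(g)/(9*cos(g)^2 + cos(g) + 5)^2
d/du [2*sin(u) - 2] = 2*cos(u)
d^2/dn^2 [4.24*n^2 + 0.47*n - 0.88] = 8.48000000000000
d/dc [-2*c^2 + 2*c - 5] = 2 - 4*c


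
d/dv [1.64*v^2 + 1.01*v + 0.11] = 3.28*v + 1.01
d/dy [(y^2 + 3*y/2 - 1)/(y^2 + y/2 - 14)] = 2*(-2*y^2 - 52*y - 41)/(4*y^4 + 4*y^3 - 111*y^2 - 56*y + 784)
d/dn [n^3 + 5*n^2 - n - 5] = 3*n^2 + 10*n - 1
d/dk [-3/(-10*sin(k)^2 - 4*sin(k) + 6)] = -3*(5*sin(k) + 1)*cos(k)/(5*sin(k)^2 + 2*sin(k) - 3)^2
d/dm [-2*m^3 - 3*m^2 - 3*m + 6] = -6*m^2 - 6*m - 3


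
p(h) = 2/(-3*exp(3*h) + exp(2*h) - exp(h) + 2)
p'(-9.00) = 0.00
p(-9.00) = 1.00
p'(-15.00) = 0.00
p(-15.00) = 1.00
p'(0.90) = 0.16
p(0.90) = -0.05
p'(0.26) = 2.03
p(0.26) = -0.48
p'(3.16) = 0.00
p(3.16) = -0.00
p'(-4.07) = 0.01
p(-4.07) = 1.01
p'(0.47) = 0.77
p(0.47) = -0.21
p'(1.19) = 0.06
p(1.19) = -0.02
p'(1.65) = 0.02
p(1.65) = -0.01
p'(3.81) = 0.00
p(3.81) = -0.00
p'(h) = 2*(9*exp(3*h) - 2*exp(2*h) + exp(h))/(-3*exp(3*h) + exp(2*h) - exp(h) + 2)^2 = (18*exp(2*h) - 4*exp(h) + 2)*exp(h)/(3*exp(3*h) - exp(2*h) + exp(h) - 2)^2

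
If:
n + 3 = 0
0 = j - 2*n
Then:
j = -6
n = -3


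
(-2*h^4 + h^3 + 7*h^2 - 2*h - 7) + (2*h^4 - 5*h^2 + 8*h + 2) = h^3 + 2*h^2 + 6*h - 5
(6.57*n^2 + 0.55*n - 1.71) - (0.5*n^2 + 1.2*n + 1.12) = 6.07*n^2 - 0.65*n - 2.83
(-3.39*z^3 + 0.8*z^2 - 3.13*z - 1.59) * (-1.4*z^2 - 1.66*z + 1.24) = 4.746*z^5 + 4.5074*z^4 - 1.1496*z^3 + 8.4138*z^2 - 1.2418*z - 1.9716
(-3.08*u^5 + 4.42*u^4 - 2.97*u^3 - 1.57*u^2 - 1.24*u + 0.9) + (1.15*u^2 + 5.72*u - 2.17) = -3.08*u^5 + 4.42*u^4 - 2.97*u^3 - 0.42*u^2 + 4.48*u - 1.27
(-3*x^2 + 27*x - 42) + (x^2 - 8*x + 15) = -2*x^2 + 19*x - 27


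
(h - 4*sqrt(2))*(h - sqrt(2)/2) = h^2 - 9*sqrt(2)*h/2 + 4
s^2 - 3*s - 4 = (s - 4)*(s + 1)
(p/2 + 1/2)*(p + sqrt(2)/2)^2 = p^3/2 + p^2/2 + sqrt(2)*p^2/2 + p/4 + sqrt(2)*p/2 + 1/4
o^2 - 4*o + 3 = (o - 3)*(o - 1)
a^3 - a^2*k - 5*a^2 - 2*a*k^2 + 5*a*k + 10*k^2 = (a - 5)*(a - 2*k)*(a + k)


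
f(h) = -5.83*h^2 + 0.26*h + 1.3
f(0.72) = -1.54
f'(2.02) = -23.29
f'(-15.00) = 175.16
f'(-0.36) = 4.46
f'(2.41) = -27.84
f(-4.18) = -101.65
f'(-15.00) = 175.16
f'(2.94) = -34.02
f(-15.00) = -1314.35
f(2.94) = -48.33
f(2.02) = -21.96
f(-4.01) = -93.49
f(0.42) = 0.38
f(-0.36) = 0.45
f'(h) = 0.26 - 11.66*h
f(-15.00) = -1314.35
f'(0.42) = -4.64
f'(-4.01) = 47.02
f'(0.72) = -8.14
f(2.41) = -31.93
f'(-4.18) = 49.00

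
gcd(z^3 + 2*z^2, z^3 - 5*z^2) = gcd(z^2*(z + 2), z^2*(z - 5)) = z^2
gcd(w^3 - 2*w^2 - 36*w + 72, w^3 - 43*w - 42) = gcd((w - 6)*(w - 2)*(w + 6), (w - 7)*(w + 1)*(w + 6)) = w + 6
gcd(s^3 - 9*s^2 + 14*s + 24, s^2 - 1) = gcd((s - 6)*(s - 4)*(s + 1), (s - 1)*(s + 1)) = s + 1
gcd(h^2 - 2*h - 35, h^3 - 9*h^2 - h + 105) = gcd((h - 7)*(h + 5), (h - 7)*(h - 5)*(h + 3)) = h - 7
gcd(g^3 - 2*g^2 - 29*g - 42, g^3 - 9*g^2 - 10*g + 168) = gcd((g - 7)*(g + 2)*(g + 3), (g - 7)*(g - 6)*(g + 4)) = g - 7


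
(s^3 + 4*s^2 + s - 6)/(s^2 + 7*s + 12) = (s^2 + s - 2)/(s + 4)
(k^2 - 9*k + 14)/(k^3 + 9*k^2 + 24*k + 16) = (k^2 - 9*k + 14)/(k^3 + 9*k^2 + 24*k + 16)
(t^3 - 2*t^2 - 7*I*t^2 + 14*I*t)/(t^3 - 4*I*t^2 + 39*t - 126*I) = t*(t - 2)/(t^2 + 3*I*t + 18)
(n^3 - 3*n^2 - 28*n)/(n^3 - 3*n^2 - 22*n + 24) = n*(n - 7)/(n^2 - 7*n + 6)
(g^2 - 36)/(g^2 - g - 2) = (36 - g^2)/(-g^2 + g + 2)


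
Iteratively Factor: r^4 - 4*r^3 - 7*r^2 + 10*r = (r + 2)*(r^3 - 6*r^2 + 5*r) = (r - 5)*(r + 2)*(r^2 - r) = (r - 5)*(r - 1)*(r + 2)*(r)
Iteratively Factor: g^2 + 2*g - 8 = (g - 2)*(g + 4)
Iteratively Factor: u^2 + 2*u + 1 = (u + 1)*(u + 1)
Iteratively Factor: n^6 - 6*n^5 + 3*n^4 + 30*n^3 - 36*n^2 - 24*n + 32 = (n + 2)*(n^5 - 8*n^4 + 19*n^3 - 8*n^2 - 20*n + 16) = (n - 2)*(n + 2)*(n^4 - 6*n^3 + 7*n^2 + 6*n - 8) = (n - 2)^2*(n + 2)*(n^3 - 4*n^2 - n + 4) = (n - 4)*(n - 2)^2*(n + 2)*(n^2 - 1) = (n - 4)*(n - 2)^2*(n + 1)*(n + 2)*(n - 1)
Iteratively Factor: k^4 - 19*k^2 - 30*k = (k)*(k^3 - 19*k - 30) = k*(k + 3)*(k^2 - 3*k - 10) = k*(k + 2)*(k + 3)*(k - 5)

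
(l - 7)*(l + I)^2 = l^3 - 7*l^2 + 2*I*l^2 - l - 14*I*l + 7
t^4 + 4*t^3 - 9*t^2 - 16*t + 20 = (t - 2)*(t - 1)*(t + 2)*(t + 5)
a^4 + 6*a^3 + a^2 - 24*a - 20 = (a - 2)*(a + 1)*(a + 2)*(a + 5)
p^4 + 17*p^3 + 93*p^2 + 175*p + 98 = (p + 1)*(p + 2)*(p + 7)^2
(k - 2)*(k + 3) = k^2 + k - 6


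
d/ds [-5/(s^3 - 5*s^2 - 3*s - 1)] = 5*(3*s^2 - 10*s - 3)/(-s^3 + 5*s^2 + 3*s + 1)^2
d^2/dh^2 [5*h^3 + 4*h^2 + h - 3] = 30*h + 8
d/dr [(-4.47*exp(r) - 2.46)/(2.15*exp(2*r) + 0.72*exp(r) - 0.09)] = (9.6105*exp(2*r) + 10.578*exp(r) + 2.1735)*exp(r)/(4.6225*exp(4*r) + 3.096*exp(3*r) + 0.1314*exp(2*r) - 0.1296*exp(r) + 0.0081)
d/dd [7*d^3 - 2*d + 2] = 21*d^2 - 2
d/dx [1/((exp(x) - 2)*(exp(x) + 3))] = (-2*exp(x) - 1)*exp(x)/(exp(4*x) + 2*exp(3*x) - 11*exp(2*x) - 12*exp(x) + 36)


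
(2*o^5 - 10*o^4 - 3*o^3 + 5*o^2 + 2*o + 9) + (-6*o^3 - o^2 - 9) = 2*o^5 - 10*o^4 - 9*o^3 + 4*o^2 + 2*o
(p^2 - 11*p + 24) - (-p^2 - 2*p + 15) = 2*p^2 - 9*p + 9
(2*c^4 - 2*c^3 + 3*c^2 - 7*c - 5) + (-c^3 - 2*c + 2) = 2*c^4 - 3*c^3 + 3*c^2 - 9*c - 3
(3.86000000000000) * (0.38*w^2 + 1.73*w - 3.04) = 1.4668*w^2 + 6.6778*w - 11.7344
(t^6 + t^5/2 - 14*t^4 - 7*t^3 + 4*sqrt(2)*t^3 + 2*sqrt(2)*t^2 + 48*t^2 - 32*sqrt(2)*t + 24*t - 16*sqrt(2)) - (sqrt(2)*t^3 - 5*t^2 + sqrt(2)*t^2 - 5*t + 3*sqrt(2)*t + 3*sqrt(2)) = t^6 + t^5/2 - 14*t^4 - 7*t^3 + 3*sqrt(2)*t^3 + sqrt(2)*t^2 + 53*t^2 - 35*sqrt(2)*t + 29*t - 19*sqrt(2)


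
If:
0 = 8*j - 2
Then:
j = 1/4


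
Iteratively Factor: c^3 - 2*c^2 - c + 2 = (c + 1)*(c^2 - 3*c + 2) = (c - 1)*(c + 1)*(c - 2)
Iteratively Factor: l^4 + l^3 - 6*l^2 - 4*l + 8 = (l + 2)*(l^3 - l^2 - 4*l + 4) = (l - 2)*(l + 2)*(l^2 + l - 2) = (l - 2)*(l - 1)*(l + 2)*(l + 2)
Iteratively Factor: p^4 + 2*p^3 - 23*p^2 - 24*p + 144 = (p + 4)*(p^3 - 2*p^2 - 15*p + 36) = (p - 3)*(p + 4)*(p^2 + p - 12) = (p - 3)*(p + 4)^2*(p - 3)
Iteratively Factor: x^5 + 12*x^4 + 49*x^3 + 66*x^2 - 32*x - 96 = (x + 4)*(x^4 + 8*x^3 + 17*x^2 - 2*x - 24) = (x - 1)*(x + 4)*(x^3 + 9*x^2 + 26*x + 24) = (x - 1)*(x + 4)^2*(x^2 + 5*x + 6) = (x - 1)*(x + 2)*(x + 4)^2*(x + 3)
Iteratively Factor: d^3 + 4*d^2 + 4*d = (d + 2)*(d^2 + 2*d) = (d + 2)^2*(d)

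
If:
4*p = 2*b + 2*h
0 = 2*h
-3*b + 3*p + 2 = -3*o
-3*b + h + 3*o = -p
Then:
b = -2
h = 0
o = -5/3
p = -1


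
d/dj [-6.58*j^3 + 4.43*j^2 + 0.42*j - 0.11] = -19.74*j^2 + 8.86*j + 0.42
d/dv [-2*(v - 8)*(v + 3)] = 10 - 4*v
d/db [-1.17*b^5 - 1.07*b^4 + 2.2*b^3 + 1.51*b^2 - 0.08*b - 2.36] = -5.85*b^4 - 4.28*b^3 + 6.6*b^2 + 3.02*b - 0.08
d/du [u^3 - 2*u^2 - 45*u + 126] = 3*u^2 - 4*u - 45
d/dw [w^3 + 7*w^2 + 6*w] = 3*w^2 + 14*w + 6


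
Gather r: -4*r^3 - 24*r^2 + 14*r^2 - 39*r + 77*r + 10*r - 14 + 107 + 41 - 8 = -4*r^3 - 10*r^2 + 48*r + 126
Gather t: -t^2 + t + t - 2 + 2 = -t^2 + 2*t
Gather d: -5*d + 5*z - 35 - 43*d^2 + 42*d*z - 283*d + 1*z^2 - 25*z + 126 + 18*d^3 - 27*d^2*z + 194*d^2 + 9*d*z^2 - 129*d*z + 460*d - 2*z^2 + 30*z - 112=18*d^3 + d^2*(151 - 27*z) + d*(9*z^2 - 87*z + 172) - z^2 + 10*z - 21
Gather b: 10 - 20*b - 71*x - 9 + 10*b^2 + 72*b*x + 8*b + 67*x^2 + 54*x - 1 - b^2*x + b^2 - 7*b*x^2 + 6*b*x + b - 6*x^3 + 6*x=b^2*(11 - x) + b*(-7*x^2 + 78*x - 11) - 6*x^3 + 67*x^2 - 11*x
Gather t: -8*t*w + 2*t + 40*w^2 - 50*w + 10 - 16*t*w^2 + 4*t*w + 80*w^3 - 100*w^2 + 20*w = t*(-16*w^2 - 4*w + 2) + 80*w^3 - 60*w^2 - 30*w + 10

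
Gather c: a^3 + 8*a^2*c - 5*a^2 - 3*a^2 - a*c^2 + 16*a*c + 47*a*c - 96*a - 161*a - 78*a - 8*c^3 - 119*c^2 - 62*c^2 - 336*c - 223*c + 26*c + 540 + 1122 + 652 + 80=a^3 - 8*a^2 - 335*a - 8*c^3 + c^2*(-a - 181) + c*(8*a^2 + 63*a - 533) + 2394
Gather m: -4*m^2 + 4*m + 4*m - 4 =-4*m^2 + 8*m - 4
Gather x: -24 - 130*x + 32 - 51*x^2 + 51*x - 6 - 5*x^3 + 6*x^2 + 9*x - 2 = -5*x^3 - 45*x^2 - 70*x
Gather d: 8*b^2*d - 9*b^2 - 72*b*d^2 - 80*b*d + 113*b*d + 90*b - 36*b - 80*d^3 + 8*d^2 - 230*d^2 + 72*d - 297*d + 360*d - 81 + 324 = -9*b^2 + 54*b - 80*d^3 + d^2*(-72*b - 222) + d*(8*b^2 + 33*b + 135) + 243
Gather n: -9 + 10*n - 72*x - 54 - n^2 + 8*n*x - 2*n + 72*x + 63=-n^2 + n*(8*x + 8)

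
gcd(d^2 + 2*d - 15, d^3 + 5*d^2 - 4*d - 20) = d + 5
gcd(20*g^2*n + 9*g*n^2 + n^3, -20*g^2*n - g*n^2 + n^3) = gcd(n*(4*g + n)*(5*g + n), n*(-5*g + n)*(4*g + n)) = 4*g*n + n^2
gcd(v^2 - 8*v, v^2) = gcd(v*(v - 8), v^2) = v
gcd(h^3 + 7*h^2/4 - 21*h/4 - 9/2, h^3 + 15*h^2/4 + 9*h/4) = h^2 + 15*h/4 + 9/4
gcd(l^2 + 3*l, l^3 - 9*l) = l^2 + 3*l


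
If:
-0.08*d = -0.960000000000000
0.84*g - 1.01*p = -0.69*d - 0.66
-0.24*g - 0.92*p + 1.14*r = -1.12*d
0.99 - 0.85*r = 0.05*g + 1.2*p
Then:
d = 12.00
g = -3.16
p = 6.22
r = -7.43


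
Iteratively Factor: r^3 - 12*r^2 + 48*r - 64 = (r - 4)*(r^2 - 8*r + 16) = (r - 4)^2*(r - 4)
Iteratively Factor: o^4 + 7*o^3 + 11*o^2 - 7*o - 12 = (o + 1)*(o^3 + 6*o^2 + 5*o - 12) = (o - 1)*(o + 1)*(o^2 + 7*o + 12) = (o - 1)*(o + 1)*(o + 3)*(o + 4)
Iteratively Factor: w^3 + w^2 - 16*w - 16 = (w + 4)*(w^2 - 3*w - 4) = (w - 4)*(w + 4)*(w + 1)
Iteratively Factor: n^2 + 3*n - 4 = (n - 1)*(n + 4)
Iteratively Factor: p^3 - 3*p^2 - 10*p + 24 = (p - 4)*(p^2 + p - 6) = (p - 4)*(p + 3)*(p - 2)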